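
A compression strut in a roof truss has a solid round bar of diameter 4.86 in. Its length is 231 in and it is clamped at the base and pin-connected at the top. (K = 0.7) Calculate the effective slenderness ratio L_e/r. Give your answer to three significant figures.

λ ≈ 133

For a solid circle r = d/4 = 4.86/4 = 1.215 in
L_e = K·L = 0.7 × 231 = 161.7 in
λ = L_e / r_min = 161.70 / 1.215 = 133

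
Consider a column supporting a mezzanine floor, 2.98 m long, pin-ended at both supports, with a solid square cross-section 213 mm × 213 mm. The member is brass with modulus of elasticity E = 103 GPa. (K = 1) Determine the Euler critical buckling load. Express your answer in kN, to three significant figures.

I = a⁴/12 = 213⁴/12 = 1.715×10^8 mm⁴
I = 1.715×10^8 mm⁴ = 1.715×10^-4 m⁴
Effective length L_e = K·L = 1 × 2.98 = 2.980 m
P_cr = π²EI / L_e² = π² × 103×10⁹ × 1.715×10^-4 / 2.980² = 1.964×10^7 N

P_cr ≈ 19600 kN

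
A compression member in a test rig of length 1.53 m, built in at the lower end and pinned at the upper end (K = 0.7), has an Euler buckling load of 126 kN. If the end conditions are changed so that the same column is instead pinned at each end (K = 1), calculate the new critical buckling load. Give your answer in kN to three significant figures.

P_cr ∝ 1/K², so P_cr,new = P_cr,old × (K_old/K_new)² = 126 × (0.7/1)²
= 126 × 0.4900 = 61.7 kN

P_cr ≈ 61.7 kN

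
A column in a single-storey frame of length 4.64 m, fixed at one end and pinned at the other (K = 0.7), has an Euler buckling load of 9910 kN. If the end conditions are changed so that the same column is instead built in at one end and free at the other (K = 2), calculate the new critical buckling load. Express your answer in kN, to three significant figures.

P_cr ≈ 1210 kN

P_cr ∝ 1/K², so P_cr,new = P_cr,old × (K_old/K_new)² = 9910 × (0.7/2)²
= 9910 × 0.1225 = 1210 kN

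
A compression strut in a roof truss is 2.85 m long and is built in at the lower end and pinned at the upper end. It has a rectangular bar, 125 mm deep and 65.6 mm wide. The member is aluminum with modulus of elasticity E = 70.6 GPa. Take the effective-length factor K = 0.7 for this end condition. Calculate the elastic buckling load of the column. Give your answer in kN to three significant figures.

Buckling occurs about the weak axis: I_min = h·b³/12 with b = 65.6 mm (the shorter side).
I_min = 125×65.6³/12 = 2.941×10^6 mm⁴
I = 2.941×10^6 mm⁴ = 2.941×10^-6 m⁴
Effective length L_e = K·L = 0.7 × 2.85 = 1.995 m
P_cr = π²EI / L_e² = π² × 70.6×10⁹ × 2.941×10^-6 / 1.995² = 5.148×10^5 N

P_cr ≈ 515 kN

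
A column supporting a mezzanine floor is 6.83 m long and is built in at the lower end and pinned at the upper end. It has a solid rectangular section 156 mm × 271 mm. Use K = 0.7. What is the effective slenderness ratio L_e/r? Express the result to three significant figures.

λ ≈ 106

For a rectangle r_min = b/√12 = 156/√12 = 45.03 mm
L_e = K·L = 0.7 × 6.83 m = 4.781 m = 4781.0 mm
λ = L_e / r_min = 4781.0 / 45.03 = 106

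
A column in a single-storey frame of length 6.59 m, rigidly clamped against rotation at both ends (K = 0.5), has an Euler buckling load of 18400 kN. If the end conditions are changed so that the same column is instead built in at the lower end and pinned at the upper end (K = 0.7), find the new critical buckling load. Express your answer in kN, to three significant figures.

P_cr ∝ 1/K², so P_cr,new = P_cr,old × (K_old/K_new)² = 18400 × (0.5/0.7)²
= 18400 × 0.5102 = 9390 kN

P_cr ≈ 9390 kN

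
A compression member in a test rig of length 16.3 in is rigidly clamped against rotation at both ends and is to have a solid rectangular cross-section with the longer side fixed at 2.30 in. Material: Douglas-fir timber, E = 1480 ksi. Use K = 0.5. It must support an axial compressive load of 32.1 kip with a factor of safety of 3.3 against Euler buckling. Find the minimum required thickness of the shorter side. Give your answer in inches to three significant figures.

b ≈ 1.36 in

Required P_cr = n·P = 3.3 × 32.1 = 105.9 kip
L_e = K·L = 0.5 × 16.3 = 8.150 in
Required I = P_cr·L_e²/(π²E) = 1.059×10^5 × 8.150² / (π² × 1.48×10^6) = 0.4817 in⁴
Rectangle, weak axis: I_min = h·b³/12 with h = 2.30 in fixed  ⇒  b = (12I/h)^(1/3) = 1.36 in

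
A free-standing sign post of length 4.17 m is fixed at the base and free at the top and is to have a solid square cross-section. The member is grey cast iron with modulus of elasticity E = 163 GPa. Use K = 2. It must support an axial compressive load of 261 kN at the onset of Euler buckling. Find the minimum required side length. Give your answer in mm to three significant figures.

a ≈ 108 mm

L_e = K·L = 2 × 4.17 = 8.340 m
Required I = P_cr·L_e²/(π²E) = 2.610×10^5 × 8.340² / (π² × 1.63×10^11) = 1.128×10^-5 m⁴
I_req = 1.128×10^7 mm⁴
Solid square: I = a⁴/12  ⇒  a = (12I)^(1/4) = (12×1.128×10^7)^(1/4) = 108 mm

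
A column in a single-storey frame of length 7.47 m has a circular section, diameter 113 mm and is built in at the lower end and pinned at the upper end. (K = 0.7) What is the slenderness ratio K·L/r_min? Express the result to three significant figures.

I = πd⁴/64 = π×113⁴/64 = 8.004×10^6 mm⁴
A = 1.003×10^4 mm²;  r_min = √(I/A) = √(8.004×10^6/1.003×10^4) = 28.25 mm
L_e = K·L = 0.7 × 7.47 m = 5.229 m = 5229.0 mm
λ = L_e / r_min = 5229.0 / 28.25 = 185

λ ≈ 185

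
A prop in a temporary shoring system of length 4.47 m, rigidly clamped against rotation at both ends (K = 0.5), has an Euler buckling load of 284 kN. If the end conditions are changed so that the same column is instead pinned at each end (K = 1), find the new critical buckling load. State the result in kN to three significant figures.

P_cr ≈ 71.0 kN

P_cr ∝ 1/K², so P_cr,new = P_cr,old × (K_old/K_new)² = 284 × (0.5/1)²
= 284 × 0.2500 = 71.0 kN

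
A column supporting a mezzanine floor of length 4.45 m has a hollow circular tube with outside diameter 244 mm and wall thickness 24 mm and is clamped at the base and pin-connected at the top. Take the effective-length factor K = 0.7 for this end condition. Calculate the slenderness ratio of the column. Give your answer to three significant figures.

λ ≈ 39.8

Inner diameter d_i = 244 − 2×24 = 196.0 mm
I = π(d_o⁴ − d_i⁴)/64 = π(244⁴ − 196.0⁴)/64 = 1.015×10^8 mm⁴
A = 1.659×10^4 mm²;  r_min = √(I/A) = √(1.015×10^8/1.659×10^4) = 78.24 mm
L_e = K·L = 0.7 × 4.45 m = 3.115 m = 3115.0 mm
λ = L_e / r_min = 3115.0 / 78.24 = 39.8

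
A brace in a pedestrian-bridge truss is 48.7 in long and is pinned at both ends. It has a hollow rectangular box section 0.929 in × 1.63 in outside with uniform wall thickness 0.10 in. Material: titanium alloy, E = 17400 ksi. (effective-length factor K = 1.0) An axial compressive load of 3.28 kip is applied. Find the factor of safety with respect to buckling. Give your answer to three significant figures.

Inner dimensions: h_i = 1.63 − 2×0.10 = 1.430 in, b_i = 0.929 − 2×0.10 = 0.7290 in
Weak-axis I_min = (h_o·b_o³ − h_i·b_i³)/12 with b_o = 0.929, b_i = 0.7290 in (shorter outer/inner sides).
I_min = (1.63×0.929³ − 1.430×0.7290³)/12 = 6.274×10^-2 in⁴
Effective length L_e = K·L = 1 × 48.7 = 48.70 in
P_cr = π²EI / L_e² = π² × 17400×10³ × 6.274×10^-2 / 48.70² = 4.543×10^3 lb
Factor of safety n = P_cr / P = 4.5428 / 3.28 = 1.39

n ≈ 1.39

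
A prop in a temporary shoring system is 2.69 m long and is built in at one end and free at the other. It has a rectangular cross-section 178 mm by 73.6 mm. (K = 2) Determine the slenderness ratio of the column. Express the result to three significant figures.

For a rectangle r_min = b/√12 = 73.6/√12 = 21.25 mm
L_e = K·L = 2 × 2.69 m = 5.380 m = 5380.0 mm
λ = L_e / r_min = 5380.0 / 21.25 = 253

λ ≈ 253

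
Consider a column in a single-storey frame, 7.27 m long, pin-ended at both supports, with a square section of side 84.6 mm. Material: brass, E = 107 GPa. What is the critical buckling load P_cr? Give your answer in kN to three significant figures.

P_cr ≈ 85.3 kN

I = a⁴/12 = 84.6⁴/12 = 4.269×10^6 mm⁴
I = 4.269×10^6 mm⁴ = 4.269×10^-6 m⁴
Effective length L_e = K·L = 1 × 7.27 = 7.270 m
P_cr = π²EI / L_e² = π² × 107×10⁹ × 4.269×10^-6 / 7.270² = 8.529×10^4 N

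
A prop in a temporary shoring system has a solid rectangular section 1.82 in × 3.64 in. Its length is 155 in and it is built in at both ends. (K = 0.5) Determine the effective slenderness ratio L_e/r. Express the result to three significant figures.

λ ≈ 148

For a rectangle r_min = b/√12 = 1.82/√12 = 0.5254 in
L_e = K·L = 0.5 × 155 = 77.50 in
λ = L_e / r_min = 77.500 / 0.5254 = 148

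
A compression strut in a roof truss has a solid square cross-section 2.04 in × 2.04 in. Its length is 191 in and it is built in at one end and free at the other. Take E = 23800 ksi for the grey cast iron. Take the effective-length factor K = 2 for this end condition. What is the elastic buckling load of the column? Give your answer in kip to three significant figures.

P_cr ≈ 2.32 kip

I = a⁴/12 = 2.04⁴/12 = 1.443 in⁴
Effective length L_e = K·L = 2 × 191 = 382.0 in
P_cr = π²EI / L_e² = π² × 23800×10³ × 1.443 / 382.0² = 2.323×10^3 lb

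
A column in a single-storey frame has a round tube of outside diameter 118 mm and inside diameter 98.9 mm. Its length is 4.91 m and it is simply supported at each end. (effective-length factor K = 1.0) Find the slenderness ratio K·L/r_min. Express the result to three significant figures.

d_o = 118 mm, d_i = 98.9 mm
I = π(d_o⁴ − d_i⁴)/64 = π(118⁴ − 98.90⁴)/64 = 4.821×10^6 mm⁴
A = 3.254×10^3 mm²;  r_min = √(I/A) = √(4.821×10^6/3.254×10^3) = 38.49 mm
L_e = K·L = 1 × 4.91 m = 4.910 m = 4910.0 mm
λ = L_e / r_min = 4910.0 / 38.49 = 128

λ ≈ 128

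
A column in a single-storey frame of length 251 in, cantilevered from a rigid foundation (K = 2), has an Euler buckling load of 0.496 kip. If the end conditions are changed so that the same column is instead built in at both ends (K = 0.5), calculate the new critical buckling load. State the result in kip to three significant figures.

P_cr ≈ 7.94 kip

P_cr ∝ 1/K², so P_cr,new = P_cr,old × (K_old/K_new)² = 0.496 × (2/0.5)²
= 0.496 × 16.00 = 7.94 kip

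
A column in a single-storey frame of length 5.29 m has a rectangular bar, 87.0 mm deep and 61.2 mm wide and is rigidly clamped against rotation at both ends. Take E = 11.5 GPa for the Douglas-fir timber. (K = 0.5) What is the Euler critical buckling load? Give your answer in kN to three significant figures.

P_cr ≈ 27.0 kN

Buckling occurs about the weak axis: I_min = h·b³/12 with b = 61.2 mm (the shorter side).
I_min = 87.0×61.2³/12 = 1.662×10^6 mm⁴
I = 1.662×10^6 mm⁴ = 1.662×10^-6 m⁴
Effective length L_e = K·L = 0.5 × 5.29 = 2.645 m
P_cr = π²EI / L_e² = π² × 11.5×10⁹ × 1.662×10^-6 / 2.645² = 2.696×10^4 N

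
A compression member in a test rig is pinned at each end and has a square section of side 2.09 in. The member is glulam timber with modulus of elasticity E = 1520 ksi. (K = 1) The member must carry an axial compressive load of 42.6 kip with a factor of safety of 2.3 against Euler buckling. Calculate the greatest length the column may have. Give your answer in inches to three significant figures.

L_max ≈ 15.6 in

I = a⁴/12 = 2.09⁴/12 = 1.590 in⁴
Required critical load P_cr = n·P = 2.3 × 42.6 = 97.98 kip = 9.798×10^4 lb
From P_cr = π²EI/(K·L)²:  L = (1/K)·√(π²EI/P_cr) = (1/1)·√(π²×1.52×10^6×1.590/9.798×10^4)
L = 15.6 in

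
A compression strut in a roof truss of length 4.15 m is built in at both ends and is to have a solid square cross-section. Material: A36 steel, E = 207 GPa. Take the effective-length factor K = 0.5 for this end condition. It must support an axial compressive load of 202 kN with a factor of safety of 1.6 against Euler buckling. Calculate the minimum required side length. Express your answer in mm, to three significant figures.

Required P_cr = n·P = 1.6 × 202 = 323.2 kN
L_e = K·L = 0.5 × 4.15 = 2.075 m
Required I = P_cr·L_e²/(π²E) = 3.232×10^5 × 2.075² / (π² × 2.07×10^11) = 6.811×10^-7 m⁴
I_req = 6.811×10^5 mm⁴
Solid square: I = a⁴/12  ⇒  a = (12I)^(1/4) = (12×6.811×10^5)^(1/4) = 53.5 mm

a ≈ 53.5 mm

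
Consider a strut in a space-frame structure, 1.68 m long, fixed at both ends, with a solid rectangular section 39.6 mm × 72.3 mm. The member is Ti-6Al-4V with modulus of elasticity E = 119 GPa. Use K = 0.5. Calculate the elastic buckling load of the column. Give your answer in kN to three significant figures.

Buckling occurs about the weak axis: I_min = h·b³/12 with b = 39.6 mm (the shorter side).
I_min = 72.3×39.6³/12 = 3.741×10^5 mm⁴
I = 3.741×10^5 mm⁴ = 3.741×10^-7 m⁴
Effective length L_e = K·L = 0.5 × 1.68 = 0.8400 m
P_cr = π²EI / L_e² = π² × 119×10⁹ × 3.741×10^-7 / 0.8400² = 6.228×10^5 N

P_cr ≈ 623 kN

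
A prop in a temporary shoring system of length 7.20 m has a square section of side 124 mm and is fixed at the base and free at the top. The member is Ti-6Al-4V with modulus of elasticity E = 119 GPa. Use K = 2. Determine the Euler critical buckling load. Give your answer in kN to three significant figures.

I = a⁴/12 = 124⁴/12 = 1.970×10^7 mm⁴
I = 1.970×10^7 mm⁴ = 1.970×10^-5 m⁴
Effective length L_e = K·L = 2 × 7.20 = 14.40 m
P_cr = π²EI / L_e² = π² × 119×10⁹ × 1.970×10^-5 / 14.40² = 1.116×10^5 N

P_cr ≈ 112 kN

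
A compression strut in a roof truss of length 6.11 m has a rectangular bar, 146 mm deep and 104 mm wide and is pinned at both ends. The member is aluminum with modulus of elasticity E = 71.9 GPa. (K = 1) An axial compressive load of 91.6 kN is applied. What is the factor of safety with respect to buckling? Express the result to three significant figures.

Buckling occurs about the weak axis: I_min = h·b³/12 with b = 104 mm (the shorter side).
I_min = 146×104³/12 = 1.369×10^7 mm⁴
I = 1.369×10^7 mm⁴ = 1.369×10^-5 m⁴
Effective length L_e = K·L = 1 × 6.11 = 6.110 m
P_cr = π²EI / L_e² = π² × 71.9×10⁹ × 1.369×10^-5 / 6.110² = 2.601×10^5 N
Factor of safety n = P_cr / P = 260.15 / 91.6 = 2.84

n ≈ 2.84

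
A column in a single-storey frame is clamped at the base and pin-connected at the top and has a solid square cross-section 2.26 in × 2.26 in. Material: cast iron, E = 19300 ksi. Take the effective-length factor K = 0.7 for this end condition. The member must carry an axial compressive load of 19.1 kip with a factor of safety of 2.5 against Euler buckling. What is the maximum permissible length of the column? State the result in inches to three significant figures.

L_max ≈ 133 in

I = a⁴/12 = 2.26⁴/12 = 2.174 in⁴
Required critical load P_cr = n·P = 2.5 × 19.1 = 47.75 kip = 4.775×10^4 lb
From P_cr = π²EI/(K·L)²:  L = (1/K)·√(π²EI/P_cr) = (1/0.7)·√(π²×1.93×10^7×2.174/4.775×10^4)
L = 133 in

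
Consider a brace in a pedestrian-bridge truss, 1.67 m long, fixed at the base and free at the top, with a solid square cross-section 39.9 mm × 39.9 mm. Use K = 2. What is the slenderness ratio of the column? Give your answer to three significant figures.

λ ≈ 290

For a square r = a/√12 = 39.9/√12 = 11.52 mm
L_e = K·L = 2 × 1.67 m = 3.340 m = 3340.0 mm
λ = L_e / r_min = 3340.0 / 11.52 = 290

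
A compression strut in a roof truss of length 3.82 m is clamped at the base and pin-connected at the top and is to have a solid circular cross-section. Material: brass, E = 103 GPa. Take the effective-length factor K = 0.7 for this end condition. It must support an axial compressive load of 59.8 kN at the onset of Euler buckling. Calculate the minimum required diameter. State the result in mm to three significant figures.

L_e = K·L = 0.7 × 3.82 = 2.674 m
Required I = P_cr·L_e²/(π²E) = 5.980×10^4 × 2.674² / (π² × 1.03×10^11) = 4.206×10^-7 m⁴
I_req = 4.206×10^5 mm⁴
Solid circle: I = πd⁴/64  ⇒  d = (64I/π)^(1/4) = (64×4.206×10^5/π)^(1/4) = 54.1 mm

d ≈ 54.1 mm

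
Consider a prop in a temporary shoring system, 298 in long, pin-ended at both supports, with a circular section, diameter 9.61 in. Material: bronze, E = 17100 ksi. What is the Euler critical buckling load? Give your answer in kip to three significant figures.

P_cr ≈ 796 kip

I = πd⁴/64 = π×9.61⁴/64 = 418.7 in⁴
Effective length L_e = K·L = 1 × 298 = 298.0 in
P_cr = π²EI / L_e² = π² × 17100×10³ × 418.7 / 298.0² = 7.957×10^5 lb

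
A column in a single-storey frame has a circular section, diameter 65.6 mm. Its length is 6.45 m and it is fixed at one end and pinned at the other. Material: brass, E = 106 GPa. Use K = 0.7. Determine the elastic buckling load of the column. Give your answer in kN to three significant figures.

P_cr ≈ 46.7 kN

I = πd⁴/64 = π×65.6⁴/64 = 9.090×10^5 mm⁴
I = 9.090×10^5 mm⁴ = 9.090×10^-7 m⁴
Effective length L_e = K·L = 0.7 × 6.45 = 4.515 m
P_cr = π²EI / L_e² = π² × 106×10⁹ × 9.090×10^-7 / 4.515² = 4.665×10^4 N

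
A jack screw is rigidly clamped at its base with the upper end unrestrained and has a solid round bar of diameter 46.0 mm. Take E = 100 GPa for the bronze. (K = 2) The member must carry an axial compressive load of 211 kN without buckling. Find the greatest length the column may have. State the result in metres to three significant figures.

I = πd⁴/64 = π×46.0⁴/64 = 2.198×10^5 mm⁴
I = 2.198×10^-7 m⁴
At the buckling limit P_cr = P = 2.110×10^5 N
From P_cr = π²EI/(K·L)²:  L = (1/K)·√(π²EI/P_cr) = (1/2)·√(π²×1.00×10^11×2.198×10^-7/2.110×10^5)
L = 0.507 m

L_max ≈ 0.507 m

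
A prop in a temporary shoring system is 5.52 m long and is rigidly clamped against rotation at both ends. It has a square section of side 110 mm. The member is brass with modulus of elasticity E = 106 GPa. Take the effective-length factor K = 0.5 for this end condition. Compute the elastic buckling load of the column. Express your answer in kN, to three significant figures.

P_cr ≈ 1680 kN

I = a⁴/12 = 110⁴/12 = 1.220×10^7 mm⁴
I = 1.220×10^7 mm⁴ = 1.220×10^-5 m⁴
Effective length L_e = K·L = 0.5 × 5.52 = 2.760 m
P_cr = π²EI / L_e² = π² × 106×10⁹ × 1.220×10^-5 / 2.760² = 1.676×10^6 N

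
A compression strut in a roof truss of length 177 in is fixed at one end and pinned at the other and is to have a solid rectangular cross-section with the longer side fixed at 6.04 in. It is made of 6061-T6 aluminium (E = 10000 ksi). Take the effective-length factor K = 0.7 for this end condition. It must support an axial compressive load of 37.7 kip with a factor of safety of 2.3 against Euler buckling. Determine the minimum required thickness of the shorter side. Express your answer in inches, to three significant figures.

Required P_cr = n·P = 2.3 × 37.7 = 86.71 kip
L_e = K·L = 0.7 × 177 = 123.9 in
Required I = P_cr·L_e²/(π²E) = 8.671×10^4 × 123.9² / (π² × 1.00×10^7) = 13.49 in⁴
Rectangle, weak axis: I_min = h·b³/12 with h = 6.04 in fixed  ⇒  b = (12I/h)^(1/3) = 2.99 in

b ≈ 2.99 in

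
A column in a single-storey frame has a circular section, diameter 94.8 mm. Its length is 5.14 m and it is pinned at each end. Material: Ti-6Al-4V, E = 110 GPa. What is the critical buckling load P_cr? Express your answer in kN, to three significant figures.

P_cr ≈ 163 kN

I = πd⁴/64 = π×94.8⁴/64 = 3.965×10^6 mm⁴
I = 3.965×10^6 mm⁴ = 3.965×10^-6 m⁴
Effective length L_e = K·L = 1 × 5.14 = 5.140 m
P_cr = π²EI / L_e² = π² × 110×10⁹ × 3.965×10^-6 / 5.140² = 1.629×10^5 N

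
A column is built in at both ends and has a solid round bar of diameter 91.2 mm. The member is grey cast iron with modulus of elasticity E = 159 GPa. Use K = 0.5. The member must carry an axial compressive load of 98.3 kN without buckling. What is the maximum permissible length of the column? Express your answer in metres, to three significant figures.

I = πd⁴/64 = π×91.2⁴/64 = 3.396×10^6 mm⁴
I = 3.396×10^-6 m⁴
At the buckling limit P_cr = P = 9.830×10^4 N
From P_cr = π²EI/(K·L)²:  L = (1/K)·√(π²EI/P_cr) = (1/0.5)·√(π²×1.59×10^11×3.396×10^-6/9.830×10^4)
L = 14.7 m

L_max ≈ 14.7 m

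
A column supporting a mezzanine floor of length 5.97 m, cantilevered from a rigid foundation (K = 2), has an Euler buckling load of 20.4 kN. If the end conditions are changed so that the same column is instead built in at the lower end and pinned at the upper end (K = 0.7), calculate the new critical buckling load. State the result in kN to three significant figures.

P_cr ∝ 1/K², so P_cr,new = P_cr,old × (K_old/K_new)² = 20.4 × (2/0.7)²
= 20.4 × 8.163 = 167 kN

P_cr ≈ 167 kN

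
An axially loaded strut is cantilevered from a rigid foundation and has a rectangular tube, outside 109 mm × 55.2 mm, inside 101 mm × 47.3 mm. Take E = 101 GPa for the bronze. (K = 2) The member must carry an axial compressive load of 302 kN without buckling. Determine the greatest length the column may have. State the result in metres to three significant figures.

L_max ≈ 0.725 m

Weak-axis I_min = (h_o·b_o³ − h_i·b_i³)/12 with b_o = 55.2, b_i = 47.30 mm (shorter outer/inner sides).
I_min = (109×55.2³ − 101.0×47.30³)/12 = 6.371×10^5 mm⁴
I = 6.371×10^-7 m⁴
At the buckling limit P_cr = P = 3.020×10^5 N
From P_cr = π²EI/(K·L)²:  L = (1/K)·√(π²EI/P_cr) = (1/2)·√(π²×1.01×10^11×6.371×10^-7/3.020×10^5)
L = 0.725 m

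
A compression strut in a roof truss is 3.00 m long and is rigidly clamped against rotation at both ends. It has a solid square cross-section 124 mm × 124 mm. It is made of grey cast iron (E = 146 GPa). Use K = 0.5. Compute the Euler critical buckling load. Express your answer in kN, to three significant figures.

P_cr ≈ 12600 kN

I = a⁴/12 = 124⁴/12 = 1.970×10^7 mm⁴
I = 1.970×10^7 mm⁴ = 1.970×10^-5 m⁴
Effective length L_e = K·L = 0.5 × 3.00 = 1.500 m
P_cr = π²EI / L_e² = π² × 146×10⁹ × 1.970×10^-5 / 1.500² = 1.262×10^7 N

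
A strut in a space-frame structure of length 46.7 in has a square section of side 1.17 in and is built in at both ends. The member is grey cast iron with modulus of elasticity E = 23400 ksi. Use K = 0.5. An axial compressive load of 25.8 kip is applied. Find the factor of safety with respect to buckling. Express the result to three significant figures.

I = a⁴/12 = 1.17⁴/12 = 0.1562 in⁴
Effective length L_e = K·L = 0.5 × 46.7 = 23.35 in
P_cr = π²EI / L_e² = π² × 23400×10³ × 0.1562 / 23.35² = 6.615×10^4 lb
Factor of safety n = P_cr / P = 66.146 / 25.8 = 2.56

n ≈ 2.56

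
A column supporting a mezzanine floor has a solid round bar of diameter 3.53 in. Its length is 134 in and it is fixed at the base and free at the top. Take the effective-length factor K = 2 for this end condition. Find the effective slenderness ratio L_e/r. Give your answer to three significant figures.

λ ≈ 304

For a solid circle r = d/4 = 3.53/4 = 0.8825 in
L_e = K·L = 2 × 134 = 268.0 in
λ = L_e / r_min = 268.00 / 0.8825 = 304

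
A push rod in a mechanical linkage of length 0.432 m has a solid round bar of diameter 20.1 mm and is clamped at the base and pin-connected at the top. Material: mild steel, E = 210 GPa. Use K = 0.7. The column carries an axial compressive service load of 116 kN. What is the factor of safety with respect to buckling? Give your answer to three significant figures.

I = πd⁴/64 = π×20.1⁴/64 = 8.012×10^3 mm⁴
I = 8.012×10^3 mm⁴ = 8.012×10^-9 m⁴
Effective length L_e = K·L = 0.7 × 0.432 = 0.3024 m
P_cr = π²EI / L_e² = π² × 210×10⁹ × 8.012×10^-9 / 0.3024² = 1.816×10^5 N
Factor of safety n = P_cr / P = 181.60 / 116 = 1.57

n ≈ 1.57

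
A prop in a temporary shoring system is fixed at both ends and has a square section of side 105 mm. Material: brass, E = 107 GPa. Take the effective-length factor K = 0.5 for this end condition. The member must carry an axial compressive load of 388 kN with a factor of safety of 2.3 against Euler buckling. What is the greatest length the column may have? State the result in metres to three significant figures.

L_max ≈ 6.92 m

I = a⁴/12 = 105⁴/12 = 1.013×10^7 mm⁴
I = 1.013×10^-5 m⁴
Required critical load P_cr = n·P = 2.3 × 388 = 892.4 kN = 8.924×10^5 N
From P_cr = π²EI/(K·L)²:  L = (1/K)·√(π²EI/P_cr) = (1/0.5)·√(π²×1.07×10^11×1.013×10^-5/8.924×10^5)
L = 6.92 m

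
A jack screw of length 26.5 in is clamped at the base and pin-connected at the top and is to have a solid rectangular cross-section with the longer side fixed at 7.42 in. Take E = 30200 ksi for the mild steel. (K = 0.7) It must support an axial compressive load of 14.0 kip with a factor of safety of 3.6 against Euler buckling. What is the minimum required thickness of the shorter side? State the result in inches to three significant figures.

Required P_cr = n·P = 3.6 × 14.0 = 50.40 kip
L_e = K·L = 0.7 × 26.5 = 18.55 in
Required I = P_cr·L_e²/(π²E) = 5.040×10^4 × 18.55² / (π² × 3.02×10^7) = 5.819×10^-2 in⁴
Rectangle, weak axis: I_min = h·b³/12 with h = 7.42 in fixed  ⇒  b = (12I/h)^(1/3) = 0.455 in

b ≈ 0.455 in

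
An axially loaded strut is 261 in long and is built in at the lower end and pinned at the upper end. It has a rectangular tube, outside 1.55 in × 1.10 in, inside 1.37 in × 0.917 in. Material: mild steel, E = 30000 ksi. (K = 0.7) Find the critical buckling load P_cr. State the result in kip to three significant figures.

Weak-axis I_min = (h_o·b_o³ − h_i·b_i³)/12 with b_o = 1.10, b_i = 0.9170 in (shorter outer/inner sides).
I_min = (1.55×1.10³ − 1.370×0.9170³)/12 = 8.389×10^-2 in⁴
Effective length L_e = K·L = 0.7 × 261 = 182.7 in
P_cr = π²EI / L_e² = π² × 30000×10³ × 8.389×10^-2 / 182.7² = 744.1 lb

P_cr ≈ 0.744 kip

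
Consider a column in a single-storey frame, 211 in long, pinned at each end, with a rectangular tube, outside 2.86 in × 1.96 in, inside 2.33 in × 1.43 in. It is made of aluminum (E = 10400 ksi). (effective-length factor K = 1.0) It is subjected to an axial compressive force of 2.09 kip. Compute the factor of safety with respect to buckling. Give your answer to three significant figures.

n ≈ 1.35

Weak-axis I_min = (h_o·b_o³ − h_i·b_i³)/12 with b_o = 1.96, b_i = 1.430 in (shorter outer/inner sides).
I_min = (2.86×1.96³ − 2.330×1.430³)/12 = 1.227 in⁴
Effective length L_e = K·L = 1 × 211 = 211.0 in
P_cr = π²EI / L_e² = π² × 10400×10³ × 1.227 / 211.0² = 2.828×10^3 lb
Factor of safety n = P_cr / P = 2.8283 / 2.09 = 1.35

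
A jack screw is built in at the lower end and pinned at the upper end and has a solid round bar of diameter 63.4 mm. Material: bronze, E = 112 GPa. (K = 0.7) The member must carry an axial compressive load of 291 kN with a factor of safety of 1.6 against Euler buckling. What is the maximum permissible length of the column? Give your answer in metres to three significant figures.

L_max ≈ 1.96 m

I = πd⁴/64 = π×63.4⁴/64 = 7.931×10^5 mm⁴
I = 7.931×10^-7 m⁴
Required critical load P_cr = n·P = 1.6 × 291 = 465.6 kN = 4.656×10^5 N
From P_cr = π²EI/(K·L)²:  L = (1/K)·√(π²EI/P_cr) = (1/0.7)·√(π²×1.12×10^11×7.931×10^-7/4.656×10^5)
L = 1.96 m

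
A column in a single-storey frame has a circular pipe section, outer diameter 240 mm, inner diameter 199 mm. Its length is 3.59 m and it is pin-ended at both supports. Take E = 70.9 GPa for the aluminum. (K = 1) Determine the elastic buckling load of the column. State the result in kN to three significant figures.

P_cr ≈ 4660 kN

d_o = 240 mm, d_i = 199 mm
I = π(d_o⁴ − d_i⁴)/64 = π(240⁴ − 199.0⁴)/64 = 8.588×10^7 mm⁴
I = 8.588×10^7 mm⁴ = 8.588×10^-5 m⁴
Effective length L_e = K·L = 1 × 3.59 = 3.590 m
P_cr = π²EI / L_e² = π² × 70.9×10⁹ × 8.588×10^-5 / 3.590² = 4.663×10^6 N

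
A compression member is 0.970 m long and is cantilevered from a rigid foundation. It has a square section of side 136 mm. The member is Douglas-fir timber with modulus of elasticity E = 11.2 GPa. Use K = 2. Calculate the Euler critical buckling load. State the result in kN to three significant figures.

I = a⁴/12 = 136⁴/12 = 2.851×10^7 mm⁴
I = 2.851×10^7 mm⁴ = 2.851×10^-5 m⁴
Effective length L_e = K·L = 2 × 0.970 = 1.940 m
P_cr = π²EI / L_e² = π² × 11.2×10⁹ × 2.851×10^-5 / 1.940² = 8.373×10^5 N

P_cr ≈ 837 kN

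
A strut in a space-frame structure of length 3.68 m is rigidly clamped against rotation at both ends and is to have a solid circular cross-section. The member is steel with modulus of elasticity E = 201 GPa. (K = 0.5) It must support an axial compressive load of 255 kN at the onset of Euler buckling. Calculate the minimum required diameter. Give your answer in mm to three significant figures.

L_e = K·L = 0.5 × 3.68 = 1.840 m
Required I = P_cr·L_e²/(π²E) = 2.550×10^5 × 1.840² / (π² × 2.01×10^11) = 4.352×10^-7 m⁴
I_req = 4.352×10^5 mm⁴
Solid circle: I = πd⁴/64  ⇒  d = (64I/π)^(1/4) = (64×4.352×10^5/π)^(1/4) = 54.6 mm

d ≈ 54.6 mm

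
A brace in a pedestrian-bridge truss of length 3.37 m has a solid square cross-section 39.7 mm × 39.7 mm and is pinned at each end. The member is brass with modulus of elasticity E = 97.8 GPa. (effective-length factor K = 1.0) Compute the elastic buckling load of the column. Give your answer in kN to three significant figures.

P_cr ≈ 17.6 kN

I = a⁴/12 = 39.7⁴/12 = 2.070×10^5 mm⁴
I = 2.070×10^5 mm⁴ = 2.070×10^-7 m⁴
Effective length L_e = K·L = 1 × 3.37 = 3.370 m
P_cr = π²EI / L_e² = π² × 97.8×10⁹ × 2.070×10^-7 / 3.370² = 1.759×10^4 N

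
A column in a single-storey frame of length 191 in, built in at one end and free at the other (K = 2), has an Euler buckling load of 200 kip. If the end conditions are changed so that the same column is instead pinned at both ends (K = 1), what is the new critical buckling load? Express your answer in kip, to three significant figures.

P_cr ≈ 800 kip

P_cr ∝ 1/K², so P_cr,new = P_cr,old × (K_old/K_new)² = 200 × (2/1)²
= 200 × 4.000 = 800 kip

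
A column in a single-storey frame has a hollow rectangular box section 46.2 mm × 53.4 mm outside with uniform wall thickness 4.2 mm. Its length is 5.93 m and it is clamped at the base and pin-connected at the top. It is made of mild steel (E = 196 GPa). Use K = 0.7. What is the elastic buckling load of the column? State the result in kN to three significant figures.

Inner dimensions: h_i = 53.4 − 2×4.2 = 45.00 mm, b_i = 46.2 − 2×4.2 = 37.80 mm
Weak-axis I_min = (h_o·b_o³ − h_i·b_i³)/12 with b_o = 46.2, b_i = 37.80 mm (shorter outer/inner sides).
I_min = (53.4×46.2³ − 45.00×37.80³)/12 = 2.363×10^5 mm⁴
I = 2.363×10^5 mm⁴ = 2.363×10^-7 m⁴
Effective length L_e = K·L = 0.7 × 5.93 = 4.151 m
P_cr = π²EI / L_e² = π² × 196×10⁹ × 2.363×10^-7 / 4.151² = 2.653×10^4 N

P_cr ≈ 26.5 kN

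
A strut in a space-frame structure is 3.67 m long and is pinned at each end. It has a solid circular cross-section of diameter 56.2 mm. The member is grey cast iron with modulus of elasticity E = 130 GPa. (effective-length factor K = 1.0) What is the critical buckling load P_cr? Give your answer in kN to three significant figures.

I = πd⁴/64 = π×56.2⁴/64 = 4.897×10^5 mm⁴
I = 4.897×10^5 mm⁴ = 4.897×10^-7 m⁴
Effective length L_e = K·L = 1 × 3.67 = 3.670 m
P_cr = π²EI / L_e² = π² × 130×10⁹ × 4.897×10^-7 / 3.670² = 4.665×10^4 N

P_cr ≈ 46.6 kN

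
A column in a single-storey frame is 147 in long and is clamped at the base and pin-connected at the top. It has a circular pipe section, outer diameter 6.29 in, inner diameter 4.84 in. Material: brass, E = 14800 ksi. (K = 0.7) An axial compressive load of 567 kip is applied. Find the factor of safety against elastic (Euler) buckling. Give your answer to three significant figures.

d_o = 6.29 in, d_i = 4.84 in
I = π(d_o⁴ − d_i⁴)/64 = π(6.29⁴ − 4.840⁴)/64 = 49.90 in⁴
Effective length L_e = K·L = 0.7 × 147 = 102.9 in
P_cr = π²EI / L_e² = π² × 14800×10³ × 49.90 / 102.9² = 6.884×10^5 lb
Factor of safety n = P_cr / P = 688.39 / 567 = 1.21

n ≈ 1.21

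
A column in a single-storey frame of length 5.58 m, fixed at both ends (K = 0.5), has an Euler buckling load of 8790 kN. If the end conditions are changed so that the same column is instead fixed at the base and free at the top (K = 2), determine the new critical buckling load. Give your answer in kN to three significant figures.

P_cr ≈ 549 kN

P_cr ∝ 1/K², so P_cr,new = P_cr,old × (K_old/K_new)² = 8790 × (0.5/2)²
= 8790 × 0.06250 = 549 kN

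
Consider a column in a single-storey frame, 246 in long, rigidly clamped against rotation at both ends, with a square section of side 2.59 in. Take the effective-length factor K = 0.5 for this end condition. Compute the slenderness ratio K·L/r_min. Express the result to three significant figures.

λ ≈ 165

I = a⁴/12 = 2.59⁴/12 = 3.750 in⁴
A = 6.708 in²;  r_min = √(I/A) = √(3.750/6.708) = 0.7477 in
L_e = K·L = 0.5 × 246 = 123.0 in
λ = L_e / r_min = 123.00 / 0.7477 = 165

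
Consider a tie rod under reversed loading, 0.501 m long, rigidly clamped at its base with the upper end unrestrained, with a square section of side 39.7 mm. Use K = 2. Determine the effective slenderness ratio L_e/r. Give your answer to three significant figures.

For a square r = a/√12 = 39.7/√12 = 11.46 mm
L_e = K·L = 2 × 0.501 m = 1.002 m = 1002.0 mm
λ = L_e / r_min = 1002.0 / 11.46 = 87.4

λ ≈ 87.4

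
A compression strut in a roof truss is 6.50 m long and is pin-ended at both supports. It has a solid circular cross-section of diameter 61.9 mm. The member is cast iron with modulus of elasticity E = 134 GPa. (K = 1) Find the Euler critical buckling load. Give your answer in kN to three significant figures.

P_cr ≈ 22.6 kN

I = πd⁴/64 = π×61.9⁴/64 = 7.207×10^5 mm⁴
I = 7.207×10^5 mm⁴ = 7.207×10^-7 m⁴
Effective length L_e = K·L = 1 × 6.50 = 6.500 m
P_cr = π²EI / L_e² = π² × 134×10⁹ × 7.207×10^-7 / 6.500² = 2.256×10^4 N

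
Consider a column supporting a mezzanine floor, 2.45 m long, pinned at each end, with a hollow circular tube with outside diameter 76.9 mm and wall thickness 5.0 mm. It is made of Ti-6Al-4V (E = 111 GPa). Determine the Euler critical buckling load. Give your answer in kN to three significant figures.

Inner diameter d_i = 76.9 − 2×5.0 = 66.90 mm
I = π(d_o⁴ − d_i⁴)/64 = π(76.9⁴ − 66.90⁴)/64 = 7.334×10^5 mm⁴
I = 7.334×10^5 mm⁴ = 7.334×10^-7 m⁴
Effective length L_e = K·L = 1 × 2.45 = 2.450 m
P_cr = π²EI / L_e² = π² × 111×10⁹ × 7.334×10^-7 / 2.450² = 1.338×10^5 N

P_cr ≈ 134 kN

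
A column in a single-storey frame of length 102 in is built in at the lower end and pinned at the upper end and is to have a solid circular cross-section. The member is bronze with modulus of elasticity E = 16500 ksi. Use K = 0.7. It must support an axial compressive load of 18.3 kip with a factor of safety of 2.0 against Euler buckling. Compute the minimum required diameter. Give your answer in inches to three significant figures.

d ≈ 2.20 in

Required P_cr = n·P = 2.0 × 18.3 = 36.60 kip
L_e = K·L = 0.7 × 102 = 71.40 in
Required I = P_cr·L_e²/(π²E) = 3.660×10^4 × 71.40² / (π² × 1.65×10^7) = 1.146 in⁴
Solid circle: I = πd⁴/64  ⇒  d = (64I/π)^(1/4) = (64×1.146/π)^(1/4) = 2.20 in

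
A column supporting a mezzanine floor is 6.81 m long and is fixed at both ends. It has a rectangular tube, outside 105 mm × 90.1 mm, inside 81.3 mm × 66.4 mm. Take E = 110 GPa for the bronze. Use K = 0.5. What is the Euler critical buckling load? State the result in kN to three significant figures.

P_cr ≈ 414 kN

Weak-axis I_min = (h_o·b_o³ − h_i·b_i³)/12 with b_o = 90.1, b_i = 66.40 mm (shorter outer/inner sides).
I_min = (105×90.1³ − 81.30×66.40³)/12 = 4.417×10^6 mm⁴
I = 4.417×10^6 mm⁴ = 4.417×10^-6 m⁴
Effective length L_e = K·L = 0.5 × 6.81 = 3.405 m
P_cr = π²EI / L_e² = π² × 110×10⁹ × 4.417×10^-6 / 3.405² = 4.136×10^5 N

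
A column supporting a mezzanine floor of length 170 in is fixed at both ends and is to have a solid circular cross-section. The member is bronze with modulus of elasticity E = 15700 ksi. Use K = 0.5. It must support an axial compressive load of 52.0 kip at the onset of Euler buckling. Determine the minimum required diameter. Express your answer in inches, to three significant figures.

d ≈ 2.65 in

L_e = K·L = 0.5 × 170 = 85.00 in
Required I = P_cr·L_e²/(π²E) = 5.200×10^4 × 85.00² / (π² × 1.57×10^7) = 2.425 in⁴
Solid circle: I = πd⁴/64  ⇒  d = (64I/π)^(1/4) = (64×2.425/π)^(1/4) = 2.65 in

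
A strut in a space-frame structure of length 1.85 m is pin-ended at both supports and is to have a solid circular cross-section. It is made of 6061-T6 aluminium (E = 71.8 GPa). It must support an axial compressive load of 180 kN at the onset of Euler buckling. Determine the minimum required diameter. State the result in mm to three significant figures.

L_e = K·L = 1 × 1.85 = 1.850 m
Required I = P_cr·L_e²/(π²E) = 1.800×10^5 × 1.850² / (π² × 7.18×10^10) = 8.693×10^-7 m⁴
I_req = 8.693×10^5 mm⁴
Solid circle: I = πd⁴/64  ⇒  d = (64I/π)^(1/4) = (64×8.693×10^5/π)^(1/4) = 64.9 mm

d ≈ 64.9 mm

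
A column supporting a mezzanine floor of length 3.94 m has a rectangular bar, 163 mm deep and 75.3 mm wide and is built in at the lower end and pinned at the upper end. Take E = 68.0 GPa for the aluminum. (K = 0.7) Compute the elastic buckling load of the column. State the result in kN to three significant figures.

Buckling occurs about the weak axis: I_min = h·b³/12 with b = 75.3 mm (the shorter side).
I_min = 163×75.3³/12 = 5.800×10^6 mm⁴
I = 5.800×10^6 mm⁴ = 5.800×10^-6 m⁴
Effective length L_e = K·L = 0.7 × 3.94 = 2.758 m
P_cr = π²EI / L_e² = π² × 68.0×10⁹ × 5.800×10^-6 / 2.758² = 5.117×10^5 N

P_cr ≈ 512 kN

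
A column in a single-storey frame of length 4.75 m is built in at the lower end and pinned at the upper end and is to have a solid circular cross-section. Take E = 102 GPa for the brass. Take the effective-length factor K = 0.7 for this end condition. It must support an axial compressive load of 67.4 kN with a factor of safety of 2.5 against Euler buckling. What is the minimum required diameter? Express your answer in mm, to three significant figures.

d ≈ 78.4 mm

Required P_cr = n·P = 2.5 × 67.4 = 168.5 kN
L_e = K·L = 0.7 × 4.75 = 3.325 m
Required I = P_cr·L_e²/(π²E) = 1.685×10^5 × 3.325² / (π² × 1.02×10^11) = 1.850×10^-6 m⁴
I_req = 1.850×10^6 mm⁴
Solid circle: I = πd⁴/64  ⇒  d = (64I/π)^(1/4) = (64×1.850×10^6/π)^(1/4) = 78.4 mm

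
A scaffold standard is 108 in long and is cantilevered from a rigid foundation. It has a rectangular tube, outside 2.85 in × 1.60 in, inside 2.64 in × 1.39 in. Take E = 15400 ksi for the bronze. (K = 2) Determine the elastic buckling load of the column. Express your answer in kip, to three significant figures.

P_cr ≈ 1.24 kip

Weak-axis I_min = (h_o·b_o³ − h_i·b_i³)/12 with b_o = 1.60, b_i = 1.390 in (shorter outer/inner sides).
I_min = (2.85×1.60³ − 2.640×1.390³)/12 = 0.3820 in⁴
Effective length L_e = K·L = 2 × 108 = 216.0 in
P_cr = π²EI / L_e² = π² × 15400×10³ × 0.3820 / 216.0² = 1.244×10^3 lb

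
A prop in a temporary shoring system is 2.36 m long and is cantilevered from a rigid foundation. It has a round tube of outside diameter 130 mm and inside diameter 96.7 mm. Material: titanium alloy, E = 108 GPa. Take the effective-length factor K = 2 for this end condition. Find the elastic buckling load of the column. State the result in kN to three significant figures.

d_o = 130 mm, d_i = 96.7 mm
I = π(d_o⁴ − d_i⁴)/64 = π(130⁴ − 96.70⁴)/64 = 9.728×10^6 mm⁴
I = 9.728×10^6 mm⁴ = 9.728×10^-6 m⁴
Effective length L_e = K·L = 2 × 2.36 = 4.720 m
P_cr = π²EI / L_e² = π² × 108×10⁹ × 9.728×10^-6 / 4.720² = 4.654×10^5 N

P_cr ≈ 465 kN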